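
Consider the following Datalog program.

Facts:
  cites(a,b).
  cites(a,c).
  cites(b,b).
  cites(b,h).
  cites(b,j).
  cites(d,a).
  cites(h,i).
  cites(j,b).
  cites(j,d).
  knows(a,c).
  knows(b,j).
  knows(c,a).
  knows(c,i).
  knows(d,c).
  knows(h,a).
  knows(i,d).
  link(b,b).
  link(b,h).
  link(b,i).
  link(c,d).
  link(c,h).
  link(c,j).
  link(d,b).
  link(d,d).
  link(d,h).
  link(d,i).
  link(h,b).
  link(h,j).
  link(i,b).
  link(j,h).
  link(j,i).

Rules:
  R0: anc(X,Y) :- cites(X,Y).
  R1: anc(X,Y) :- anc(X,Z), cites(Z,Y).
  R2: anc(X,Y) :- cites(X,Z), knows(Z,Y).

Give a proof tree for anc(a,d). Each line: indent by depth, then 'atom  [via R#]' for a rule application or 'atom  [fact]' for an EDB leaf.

anc(a,d)  [via R1]
  anc(a,j)  [via R2]
    cites(a,b)  [fact]
    knows(b,j)  [fact]
  cites(j,d)  [fact]

round 1: derive anc(a,b) via R0 from cites(a,b)
round 1: derive anc(a,c) via R0 from cites(a,c)
round 1: derive anc(b,b) via R0 from cites(b,b)
round 1: derive anc(b,h) via R0 from cites(b,h)
round 1: derive anc(b,j) via R0 from cites(b,j)
round 1: derive anc(d,a) via R0 from cites(d,a)
round 1: derive anc(h,i) via R0 from cites(h,i)
round 1: derive anc(j,b) via R0 from cites(j,b)
round 1: derive anc(j,d) via R0 from cites(j,d)
round 1: derive anc(a,a) via R2 from cites(a,c), knows(c,a)
round 1: derive anc(a,i) via R2 from cites(a,c), knows(c,i)
round 1: derive anc(a,j) via R2 from cites(a,b), knows(b,j)
round 1: derive anc(b,a) via R2 from cites(b,h), knows(h,a)
round 1: derive anc(d,c) via R2 from cites(d,a), knows(a,c)
round 1: derive anc(h,d) via R2 from cites(h,i), knows(i,d)
round 1: derive anc(j,c) via R2 from cites(j,d), knows(d,c)
round 1: derive anc(j,j) via R2 from cites(j,b), knows(b,j)
round 2: derive anc(a,d) via R1 from anc(a,j), cites(j,d)
round 2: derive anc(a,h) via R1 from anc(a,b), cites(b,h)
round 2: derive anc(b,c) via R1 from anc(b,a), cites(a,c)
round 2: derive anc(b,d) via R1 from anc(b,j), cites(j,d)
round 2: derive anc(b,i) via R1 from anc(b,h), cites(h,i)
round 2: derive anc(d,b) via R1 from anc(d,a), cites(a,b)
round 2: derive anc(h,a) via R1 from anc(h,d), cites(d,a)
round 2: derive anc(j,a) via R1 from anc(j,d), cites(d,a)
round 2: derive anc(j,h) via R1 from anc(j,b), cites(b,h)
round 3: derive anc(d,h) via R1 from anc(d,b), cites(b,h)
round 3: derive anc(d,j) via R1 from anc(d,b), cites(b,j)
round 3: derive anc(h,b) via R1 from anc(h,a), cites(a,b)
round 3: derive anc(h,c) via R1 from anc(h,a), cites(a,c)
round 3: derive anc(j,i) via R1 from anc(j,h), cites(h,i)
round 4: derive anc(d,d) via R1 from anc(d,j), cites(j,d)
round 4: derive anc(d,i) via R1 from anc(d,h), cites(h,i)
round 4: derive anc(h,h) via R1 from anc(h,b), cites(b,h)
round 4: derive anc(h,j) via R1 from anc(h,b), cites(b,j)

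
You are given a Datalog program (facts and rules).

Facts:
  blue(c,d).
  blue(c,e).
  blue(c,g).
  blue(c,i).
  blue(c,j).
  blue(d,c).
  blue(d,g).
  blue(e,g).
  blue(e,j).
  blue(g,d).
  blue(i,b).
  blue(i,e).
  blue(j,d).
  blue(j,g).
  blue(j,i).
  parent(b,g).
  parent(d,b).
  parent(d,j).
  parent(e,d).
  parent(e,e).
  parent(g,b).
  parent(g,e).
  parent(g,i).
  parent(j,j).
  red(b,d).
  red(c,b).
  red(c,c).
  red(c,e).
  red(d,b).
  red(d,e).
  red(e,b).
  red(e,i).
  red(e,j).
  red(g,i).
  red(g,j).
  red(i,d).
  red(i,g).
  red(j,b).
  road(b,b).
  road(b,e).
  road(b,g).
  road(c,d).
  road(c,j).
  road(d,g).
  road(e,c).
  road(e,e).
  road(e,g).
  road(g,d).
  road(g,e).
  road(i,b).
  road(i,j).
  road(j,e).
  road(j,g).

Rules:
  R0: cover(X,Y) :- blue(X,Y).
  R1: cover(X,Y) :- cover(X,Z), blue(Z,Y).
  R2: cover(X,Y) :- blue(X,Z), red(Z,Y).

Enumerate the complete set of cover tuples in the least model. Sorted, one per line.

cover(c,b)
cover(c,c)
cover(c,d)
cover(c,e)
cover(c,g)
cover(c,i)
cover(c,j)
cover(d,b)
cover(d,c)
cover(d,d)
cover(d,e)
cover(d,g)
cover(d,i)
cover(d,j)
cover(e,b)
cover(e,c)
cover(e,d)
cover(e,e)
cover(e,g)
cover(e,i)
cover(e,j)
cover(g,b)
cover(g,c)
cover(g,d)
cover(g,e)
cover(g,g)
cover(g,i)
cover(g,j)
cover(i,b)
cover(i,c)
cover(i,d)
cover(i,e)
cover(i,g)
cover(i,i)
cover(i,j)
cover(j,b)
cover(j,c)
cover(j,d)
cover(j,e)
cover(j,g)
cover(j,i)
cover(j,j)

round 1: derive cover(c,d) via R0 from blue(c,d)
round 1: derive cover(c,e) via R0 from blue(c,e)
round 1: derive cover(c,g) via R0 from blue(c,g)
round 1: derive cover(c,i) via R0 from blue(c,i)
round 1: derive cover(c,j) via R0 from blue(c,j)
round 1: derive cover(d,c) via R0 from blue(d,c)
round 1: derive cover(d,g) via R0 from blue(d,g)
round 1: derive cover(e,g) via R0 from blue(e,g)
round 1: derive cover(e,j) via R0 from blue(e,j)
round 1: derive cover(g,d) via R0 from blue(g,d)
round 1: derive cover(i,b) via R0 from blue(i,b)
round 1: derive cover(i,e) via R0 from blue(i,e)
round 1: derive cover(j,d) via R0 from blue(j,d)
round 1: derive cover(j,g) via R0 from blue(j,g)
round 1: derive cover(j,i) via R0 from blue(j,i)
round 1: derive cover(c,b) via R2 from blue(c,d), red(d,b)
round 1: derive cover(d,b) via R2 from blue(d,c), red(c,b)
round 1: derive cover(d,e) via R2 from blue(d,c), red(c,e)
round 1: derive cover(d,i) via R2 from blue(d,g), red(g,i)
round 1: derive cover(d,j) via R2 from blue(d,g), red(g,j)
round 1: derive cover(e,b) via R2 from blue(e,j), red(j,b)
round 1: derive cover(e,i) via R2 from blue(e,g), red(g,i)
round 1: derive cover(g,b) via R2 from blue(g,d), red(d,b)
round 1: derive cover(g,e) via R2 from blue(g,d), red(d,e)
round 1: derive cover(i,d) via R2 from blue(i,b), red(b,d)
round 1: derive cover(i,i) via R2 from blue(i,e), red(e,i)
round 1: derive cover(i,j) via R2 from blue(i,e), red(e,j)
round 1: derive cover(j,b) via R2 from blue(j,d), red(d,b)
round 1: derive cover(j,e) via R2 from blue(j,d), red(d,e)
round 1: derive cover(j,j) via R2 from blue(j,g), red(g,j)
round 2: derive cover(c,c) via R1 from cover(c,d), blue(d,c)
round 2: derive cover(d,d) via R1 from cover(d,c), blue(c,d)
round 2: derive cover(e,d) via R1 from cover(e,g), blue(g,d)
round 2: derive cover(e,e) via R1 from cover(e,i), blue(i,e)
round 2: derive cover(g,c) via R1 from cover(g,d), blue(d,c)
round 2: derive cover(g,g) via R1 from cover(g,d), blue(d,g)
round 2: derive cover(g,j) via R1 from cover(g,e), blue(e,j)
round 2: derive cover(i,c) via R1 from cover(i,d), blue(d,c)
round 2: derive cover(i,g) via R1 from cover(i,d), blue(d,g)
round 2: derive cover(j,c) via R1 from cover(j,d), blue(d,c)
round 3: derive cover(e,c) via R1 from cover(e,d), blue(d,c)
round 3: derive cover(g,i) via R1 from cover(g,c), blue(c,i)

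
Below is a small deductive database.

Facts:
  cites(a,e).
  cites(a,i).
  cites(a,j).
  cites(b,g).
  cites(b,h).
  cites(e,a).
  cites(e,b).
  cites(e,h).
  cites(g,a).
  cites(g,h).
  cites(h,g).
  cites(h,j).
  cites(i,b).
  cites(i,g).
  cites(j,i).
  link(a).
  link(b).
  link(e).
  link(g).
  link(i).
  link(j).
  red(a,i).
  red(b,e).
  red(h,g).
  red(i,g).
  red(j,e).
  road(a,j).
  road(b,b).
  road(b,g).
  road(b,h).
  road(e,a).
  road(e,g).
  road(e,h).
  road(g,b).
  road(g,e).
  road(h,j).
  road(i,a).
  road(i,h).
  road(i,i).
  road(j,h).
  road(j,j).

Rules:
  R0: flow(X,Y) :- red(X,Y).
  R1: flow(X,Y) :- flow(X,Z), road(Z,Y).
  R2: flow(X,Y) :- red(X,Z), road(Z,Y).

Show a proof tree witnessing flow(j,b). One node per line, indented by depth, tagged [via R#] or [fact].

round 1: derive flow(a,i) via R0 from red(a,i)
round 1: derive flow(b,e) via R0 from red(b,e)
round 1: derive flow(h,g) via R0 from red(h,g)
round 1: derive flow(i,g) via R0 from red(i,g)
round 1: derive flow(j,e) via R0 from red(j,e)
round 1: derive flow(a,a) via R2 from red(a,i), road(i,a)
round 1: derive flow(a,h) via R2 from red(a,i), road(i,h)
round 1: derive flow(b,a) via R2 from red(b,e), road(e,a)
round 1: derive flow(b,g) via R2 from red(b,e), road(e,g)
round 1: derive flow(b,h) via R2 from red(b,e), road(e,h)
round 1: derive flow(h,b) via R2 from red(h,g), road(g,b)
round 1: derive flow(h,e) via R2 from red(h,g), road(g,e)
round 1: derive flow(i,b) via R2 from red(i,g), road(g,b)
round 1: derive flow(i,e) via R2 from red(i,g), road(g,e)
round 1: derive flow(j,a) via R2 from red(j,e), road(e,a)
round 1: derive flow(j,g) via R2 from red(j,e), road(e,g)
round 1: derive flow(j,h) via R2 from red(j,e), road(e,h)
round 2: derive flow(a,j) via R1 from flow(a,a), road(a,j)
round 2: derive flow(b,b) via R1 from flow(b,g), road(g,b)
round 2: derive flow(b,j) via R1 from flow(b,a), road(a,j)
round 2: derive flow(h,a) via R1 from flow(h,e), road(e,a)
round 2: derive flow(h,h) via R1 from flow(h,b), road(b,h)
round 2: derive flow(i,a) via R1 from flow(i,e), road(e,a)
round 2: derive flow(i,h) via R1 from flow(i,b), road(b,h)
round 2: derive flow(j,b) via R1 from flow(j,g), road(g,b)
round 2: derive flow(j,j) via R1 from flow(j,a), road(a,j)
round 3: derive flow(h,j) via R1 from flow(h,a), road(a,j)
round 3: derive flow(i,j) via R1 from flow(i,a), road(a,j)

flow(j,b)  [via R1]
  flow(j,g)  [via R2]
    red(j,e)  [fact]
    road(e,g)  [fact]
  road(g,b)  [fact]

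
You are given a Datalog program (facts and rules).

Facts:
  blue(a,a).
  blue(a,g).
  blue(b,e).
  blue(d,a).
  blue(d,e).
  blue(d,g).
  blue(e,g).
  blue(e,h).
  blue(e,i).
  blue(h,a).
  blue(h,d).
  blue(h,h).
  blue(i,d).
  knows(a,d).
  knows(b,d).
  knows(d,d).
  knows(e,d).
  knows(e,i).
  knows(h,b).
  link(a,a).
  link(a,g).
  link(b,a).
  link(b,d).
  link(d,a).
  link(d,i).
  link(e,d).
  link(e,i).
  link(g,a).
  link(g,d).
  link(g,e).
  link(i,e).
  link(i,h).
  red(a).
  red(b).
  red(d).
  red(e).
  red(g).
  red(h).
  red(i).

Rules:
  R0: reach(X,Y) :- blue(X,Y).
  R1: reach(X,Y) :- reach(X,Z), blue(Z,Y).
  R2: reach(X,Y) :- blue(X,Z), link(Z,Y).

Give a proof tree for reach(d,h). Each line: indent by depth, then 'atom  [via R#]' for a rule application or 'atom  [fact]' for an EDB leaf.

round 1: derive reach(a,a) via R0 from blue(a,a)
round 1: derive reach(a,g) via R0 from blue(a,g)
round 1: derive reach(b,e) via R0 from blue(b,e)
round 1: derive reach(d,a) via R0 from blue(d,a)
round 1: derive reach(d,e) via R0 from blue(d,e)
round 1: derive reach(d,g) via R0 from blue(d,g)
round 1: derive reach(e,g) via R0 from blue(e,g)
round 1: derive reach(e,h) via R0 from blue(e,h)
round 1: derive reach(e,i) via R0 from blue(e,i)
round 1: derive reach(h,a) via R0 from blue(h,a)
round 1: derive reach(h,d) via R0 from blue(h,d)
round 1: derive reach(h,h) via R0 from blue(h,h)
round 1: derive reach(i,d) via R0 from blue(i,d)
round 1: derive reach(a,d) via R2 from blue(a,g), link(g,d)
round 1: derive reach(a,e) via R2 from blue(a,g), link(g,e)
round 1: derive reach(b,d) via R2 from blue(b,e), link(e,d)
round 1: derive reach(b,i) via R2 from blue(b,e), link(e,i)
round 1: derive reach(d,d) via R2 from blue(d,e), link(e,d)
round 1: derive reach(d,i) via R2 from blue(d,e), link(e,i)
round 1: derive reach(e,a) via R2 from blue(e,g), link(g,a)
round 1: derive reach(e,d) via R2 from blue(e,g), link(g,d)
round 1: derive reach(e,e) via R2 from blue(e,g), link(g,e)
round 1: derive reach(h,g) via R2 from blue(h,a), link(a,g)
round 1: derive reach(h,i) via R2 from blue(h,d), link(d,i)
round 1: derive reach(i,a) via R2 from blue(i,d), link(d,a)
round 1: derive reach(i,i) via R2 from blue(i,d), link(d,i)
round 2: derive reach(a,h) via R1 from reach(a,e), blue(e,h)
round 2: derive reach(a,i) via R1 from reach(a,e), blue(e,i)
round 2: derive reach(b,a) via R1 from reach(b,d), blue(d,a)
round 2: derive reach(b,g) via R1 from reach(b,d), blue(d,g)
round 2: derive reach(b,h) via R1 from reach(b,e), blue(e,h)
round 2: derive reach(d,h) via R1 from reach(d,e), blue(e,h)
round 2: derive reach(h,e) via R1 from reach(h,d), blue(d,e)
round 2: derive reach(i,e) via R1 from reach(i,d), blue(d,e)
round 2: derive reach(i,g) via R1 from reach(i,a), blue(a,g)
round 3: derive reach(i,h) via R1 from reach(i,e), blue(e,h)

reach(d,h)  [via R1]
  reach(d,e)  [via R0]
    blue(d,e)  [fact]
  blue(e,h)  [fact]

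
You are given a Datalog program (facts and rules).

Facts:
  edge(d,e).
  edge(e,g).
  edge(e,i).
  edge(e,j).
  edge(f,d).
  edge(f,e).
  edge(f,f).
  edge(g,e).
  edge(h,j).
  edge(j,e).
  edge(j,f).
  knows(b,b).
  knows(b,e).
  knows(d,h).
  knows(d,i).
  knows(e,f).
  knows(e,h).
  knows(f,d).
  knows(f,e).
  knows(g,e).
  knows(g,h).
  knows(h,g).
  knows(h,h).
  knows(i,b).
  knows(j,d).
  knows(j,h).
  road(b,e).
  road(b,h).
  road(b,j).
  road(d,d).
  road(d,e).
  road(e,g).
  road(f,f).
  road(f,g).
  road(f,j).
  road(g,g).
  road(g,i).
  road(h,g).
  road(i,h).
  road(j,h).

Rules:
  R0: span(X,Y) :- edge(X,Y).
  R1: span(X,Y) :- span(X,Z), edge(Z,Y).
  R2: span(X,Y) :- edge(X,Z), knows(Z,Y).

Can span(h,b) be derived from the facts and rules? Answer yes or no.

no

round 1: derive span(d,e) via R0 from edge(d,e)
round 1: derive span(e,g) via R0 from edge(e,g)
round 1: derive span(e,i) via R0 from edge(e,i)
round 1: derive span(e,j) via R0 from edge(e,j)
round 1: derive span(f,d) via R0 from edge(f,d)
round 1: derive span(f,e) via R0 from edge(f,e)
round 1: derive span(f,f) via R0 from edge(f,f)
round 1: derive span(g,e) via R0 from edge(g,e)
round 1: derive span(h,j) via R0 from edge(h,j)
round 1: derive span(j,e) via R0 from edge(j,e)
round 1: derive span(j,f) via R0 from edge(j,f)
round 1: derive span(d,f) via R2 from edge(d,e), knows(e,f)
round 1: derive span(d,h) via R2 from edge(d,e), knows(e,h)
round 1: derive span(e,b) via R2 from edge(e,i), knows(i,b)
round 1: derive span(e,d) via R2 from edge(e,j), knows(j,d)
round 1: derive span(e,e) via R2 from edge(e,g), knows(g,e)
round 1: derive span(e,h) via R2 from edge(e,g), knows(g,h)
round 1: derive span(f,h) via R2 from edge(f,d), knows(d,h)
round 1: derive span(f,i) via R2 from edge(f,d), knows(d,i)
round 1: derive span(g,f) via R2 from edge(g,e), knows(e,f)
round 1: derive span(g,h) via R2 from edge(g,e), knows(e,h)
round 1: derive span(h,d) via R2 from edge(h,j), knows(j,d)
round 1: derive span(h,h) via R2 from edge(h,j), knows(j,h)
round 1: derive span(j,d) via R2 from edge(j,f), knows(f,d)
round 1: derive span(j,h) via R2 from edge(j,e), knows(e,h)
round 2: derive span(d,d) via R1 from span(d,f), edge(f,d)
round 2: derive span(d,g) via R1 from span(d,e), edge(e,g)
round 2: derive span(d,i) via R1 from span(d,e), edge(e,i)
round 2: derive span(d,j) via R1 from span(d,e), edge(e,j)
round 2: derive span(e,f) via R1 from span(e,j), edge(j,f)
round 2: derive span(f,g) via R1 from span(f,e), edge(e,g)
round 2: derive span(f,j) via R1 from span(f,e), edge(e,j)
round 2: derive span(g,d) via R1 from span(g,f), edge(f,d)
round 2: derive span(g,g) via R1 from span(g,e), edge(e,g)
round 2: derive span(g,i) via R1 from span(g,e), edge(e,i)
round 2: derive span(g,j) via R1 from span(g,e), edge(e,j)
round 2: derive span(h,e) via R1 from span(h,d), edge(d,e)
round 2: derive span(h,f) via R1 from span(h,j), edge(j,f)
round 2: derive span(j,g) via R1 from span(j,e), edge(e,g)
round 2: derive span(j,i) via R1 from span(j,e), edge(e,i)
round 2: derive span(j,j) via R1 from span(j,e), edge(e,j)
round 3: derive span(h,g) via R1 from span(h,e), edge(e,g)
round 3: derive span(h,i) via R1 from span(h,e), edge(e,i)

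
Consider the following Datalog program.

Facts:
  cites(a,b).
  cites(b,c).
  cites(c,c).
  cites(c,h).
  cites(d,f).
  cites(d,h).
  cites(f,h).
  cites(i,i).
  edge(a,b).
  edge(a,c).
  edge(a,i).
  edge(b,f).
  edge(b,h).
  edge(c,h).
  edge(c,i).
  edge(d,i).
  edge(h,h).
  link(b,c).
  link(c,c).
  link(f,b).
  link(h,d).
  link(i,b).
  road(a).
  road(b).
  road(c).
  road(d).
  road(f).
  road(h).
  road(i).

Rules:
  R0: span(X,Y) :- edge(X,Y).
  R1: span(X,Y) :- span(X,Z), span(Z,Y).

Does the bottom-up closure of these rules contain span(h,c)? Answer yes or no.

round 1: derive span(a,b) via R0 from edge(a,b)
round 1: derive span(a,c) via R0 from edge(a,c)
round 1: derive span(a,i) via R0 from edge(a,i)
round 1: derive span(b,f) via R0 from edge(b,f)
round 1: derive span(b,h) via R0 from edge(b,h)
round 1: derive span(c,h) via R0 from edge(c,h)
round 1: derive span(c,i) via R0 from edge(c,i)
round 1: derive span(d,i) via R0 from edge(d,i)
round 1: derive span(h,h) via R0 from edge(h,h)
round 2: derive span(a,f) via R1 from span(a,b), span(b,f)
round 2: derive span(a,h) via R1 from span(a,b), span(b,h)

no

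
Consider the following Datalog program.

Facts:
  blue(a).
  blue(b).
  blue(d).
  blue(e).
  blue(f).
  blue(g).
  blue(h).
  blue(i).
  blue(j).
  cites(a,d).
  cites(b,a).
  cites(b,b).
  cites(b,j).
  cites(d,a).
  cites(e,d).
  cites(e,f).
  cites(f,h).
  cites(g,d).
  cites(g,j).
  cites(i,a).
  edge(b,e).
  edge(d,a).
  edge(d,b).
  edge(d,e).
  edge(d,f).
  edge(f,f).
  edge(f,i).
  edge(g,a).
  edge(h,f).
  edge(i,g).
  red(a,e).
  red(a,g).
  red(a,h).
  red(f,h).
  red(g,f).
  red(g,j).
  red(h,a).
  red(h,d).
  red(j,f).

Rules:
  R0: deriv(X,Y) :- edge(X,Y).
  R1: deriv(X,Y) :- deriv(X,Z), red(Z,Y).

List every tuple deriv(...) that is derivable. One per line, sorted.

deriv(b,e)
deriv(d,a)
deriv(d,b)
deriv(d,d)
deriv(d,e)
deriv(d,f)
deriv(d,g)
deriv(d,h)
deriv(d,j)
deriv(f,a)
deriv(f,d)
deriv(f,e)
deriv(f,f)
deriv(f,g)
deriv(f,h)
deriv(f,i)
deriv(f,j)
deriv(g,a)
deriv(g,d)
deriv(g,e)
deriv(g,f)
deriv(g,g)
deriv(g,h)
deriv(g,j)
deriv(h,a)
deriv(h,d)
deriv(h,e)
deriv(h,f)
deriv(h,g)
deriv(h,h)
deriv(h,j)
deriv(i,a)
deriv(i,d)
deriv(i,e)
deriv(i,f)
deriv(i,g)
deriv(i,h)
deriv(i,j)

round 1: derive deriv(b,e) via R0 from edge(b,e)
round 1: derive deriv(d,a) via R0 from edge(d,a)
round 1: derive deriv(d,b) via R0 from edge(d,b)
round 1: derive deriv(d,e) via R0 from edge(d,e)
round 1: derive deriv(d,f) via R0 from edge(d,f)
round 1: derive deriv(f,f) via R0 from edge(f,f)
round 1: derive deriv(f,i) via R0 from edge(f,i)
round 1: derive deriv(g,a) via R0 from edge(g,a)
round 1: derive deriv(h,f) via R0 from edge(h,f)
round 1: derive deriv(i,g) via R0 from edge(i,g)
round 2: derive deriv(d,g) via R1 from deriv(d,a), red(a,g)
round 2: derive deriv(d,h) via R1 from deriv(d,a), red(a,h)
round 2: derive deriv(f,h) via R1 from deriv(f,f), red(f,h)
round 2: derive deriv(g,e) via R1 from deriv(g,a), red(a,e)
round 2: derive deriv(g,g) via R1 from deriv(g,a), red(a,g)
round 2: derive deriv(g,h) via R1 from deriv(g,a), red(a,h)
round 2: derive deriv(h,h) via R1 from deriv(h,f), red(f,h)
round 2: derive deriv(i,f) via R1 from deriv(i,g), red(g,f)
round 2: derive deriv(i,j) via R1 from deriv(i,g), red(g,j)
round 3: derive deriv(d,d) via R1 from deriv(d,h), red(h,d)
round 3: derive deriv(d,j) via R1 from deriv(d,g), red(g,j)
round 3: derive deriv(f,a) via R1 from deriv(f,h), red(h,a)
round 3: derive deriv(f,d) via R1 from deriv(f,h), red(h,d)
round 3: derive deriv(g,d) via R1 from deriv(g,h), red(h,d)
round 3: derive deriv(g,f) via R1 from deriv(g,g), red(g,f)
round 3: derive deriv(g,j) via R1 from deriv(g,g), red(g,j)
round 3: derive deriv(h,a) via R1 from deriv(h,h), red(h,a)
round 3: derive deriv(h,d) via R1 from deriv(h,h), red(h,d)
round 3: derive deriv(i,h) via R1 from deriv(i,f), red(f,h)
round 4: derive deriv(f,e) via R1 from deriv(f,a), red(a,e)
round 4: derive deriv(f,g) via R1 from deriv(f,a), red(a,g)
round 4: derive deriv(h,e) via R1 from deriv(h,a), red(a,e)
round 4: derive deriv(h,g) via R1 from deriv(h,a), red(a,g)
round 4: derive deriv(i,a) via R1 from deriv(i,h), red(h,a)
round 4: derive deriv(i,d) via R1 from deriv(i,h), red(h,d)
round 5: derive deriv(f,j) via R1 from deriv(f,g), red(g,j)
round 5: derive deriv(h,j) via R1 from deriv(h,g), red(g,j)
round 5: derive deriv(i,e) via R1 from deriv(i,a), red(a,e)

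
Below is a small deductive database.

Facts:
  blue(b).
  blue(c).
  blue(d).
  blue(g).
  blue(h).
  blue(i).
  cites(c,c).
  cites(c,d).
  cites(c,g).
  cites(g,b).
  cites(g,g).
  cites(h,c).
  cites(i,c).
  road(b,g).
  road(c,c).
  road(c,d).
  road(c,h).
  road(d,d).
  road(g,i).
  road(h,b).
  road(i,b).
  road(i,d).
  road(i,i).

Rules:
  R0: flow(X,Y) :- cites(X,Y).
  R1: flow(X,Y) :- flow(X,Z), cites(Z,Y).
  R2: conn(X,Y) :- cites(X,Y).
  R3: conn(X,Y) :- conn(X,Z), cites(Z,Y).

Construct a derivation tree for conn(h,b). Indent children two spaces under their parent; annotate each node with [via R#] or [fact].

conn(h,b)  [via R3]
  conn(h,g)  [via R3]
    conn(h,c)  [via R2]
      cites(h,c)  [fact]
    cites(c,g)  [fact]
  cites(g,b)  [fact]

round 1: derive conn(c,c) via R2 from cites(c,c)
round 1: derive conn(c,d) via R2 from cites(c,d)
round 1: derive conn(c,g) via R2 from cites(c,g)
round 1: derive conn(g,b) via R2 from cites(g,b)
round 1: derive conn(g,g) via R2 from cites(g,g)
round 1: derive conn(h,c) via R2 from cites(h,c)
round 1: derive conn(i,c) via R2 from cites(i,c)
round 2: derive conn(c,b) via R3 from conn(c,g), cites(g,b)
round 2: derive conn(h,d) via R3 from conn(h,c), cites(c,d)
round 2: derive conn(h,g) via R3 from conn(h,c), cites(c,g)
round 2: derive conn(i,d) via R3 from conn(i,c), cites(c,d)
round 2: derive conn(i,g) via R3 from conn(i,c), cites(c,g)
round 3: derive conn(h,b) via R3 from conn(h,g), cites(g,b)
round 3: derive conn(i,b) via R3 from conn(i,g), cites(g,b)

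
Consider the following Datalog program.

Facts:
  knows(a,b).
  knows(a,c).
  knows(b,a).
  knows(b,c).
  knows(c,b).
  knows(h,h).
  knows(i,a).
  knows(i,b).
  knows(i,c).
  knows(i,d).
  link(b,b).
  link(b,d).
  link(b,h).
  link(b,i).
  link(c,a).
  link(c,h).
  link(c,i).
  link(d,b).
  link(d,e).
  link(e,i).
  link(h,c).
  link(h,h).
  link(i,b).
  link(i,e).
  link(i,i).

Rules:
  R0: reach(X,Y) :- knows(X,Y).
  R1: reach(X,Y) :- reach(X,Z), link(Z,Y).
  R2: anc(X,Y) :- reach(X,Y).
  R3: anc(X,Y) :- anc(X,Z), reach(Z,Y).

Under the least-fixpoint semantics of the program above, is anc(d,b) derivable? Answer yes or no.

no

round 1: derive reach(a,b) via R0 from knows(a,b)
round 1: derive reach(a,c) via R0 from knows(a,c)
round 1: derive reach(b,a) via R0 from knows(b,a)
round 1: derive reach(b,c) via R0 from knows(b,c)
round 1: derive reach(c,b) via R0 from knows(c,b)
round 1: derive reach(h,h) via R0 from knows(h,h)
round 1: derive reach(i,a) via R0 from knows(i,a)
round 1: derive reach(i,b) via R0 from knows(i,b)
round 1: derive reach(i,c) via R0 from knows(i,c)
round 1: derive reach(i,d) via R0 from knows(i,d)
round 2: derive reach(a,a) via R1 from reach(a,c), link(c,a)
round 2: derive reach(a,d) via R1 from reach(a,b), link(b,d)
round 2: derive reach(a,h) via R1 from reach(a,b), link(b,h)
round 2: derive reach(a,i) via R1 from reach(a,b), link(b,i)
round 2: derive reach(b,h) via R1 from reach(b,c), link(c,h)
round 2: derive reach(b,i) via R1 from reach(b,c), link(c,i)
round 2: derive reach(c,d) via R1 from reach(c,b), link(b,d)
round 2: derive reach(c,h) via R1 from reach(c,b), link(b,h)
round 2: derive reach(c,i) via R1 from reach(c,b), link(b,i)
round 2: derive reach(h,c) via R1 from reach(h,h), link(h,c)
round 2: derive reach(i,e) via R1 from reach(i,d), link(d,e)
round 2: derive reach(i,h) via R1 from reach(i,b), link(b,h)
round 2: derive reach(i,i) via R1 from reach(i,b), link(b,i)
round 2: derive anc(a,b) via R2 from reach(a,b)
round 2: derive anc(a,c) via R2 from reach(a,c)
round 2: derive anc(b,a) via R2 from reach(b,a)
round 2: derive anc(b,c) via R2 from reach(b,c)
round 2: derive anc(c,b) via R2 from reach(c,b)
round 2: derive anc(h,h) via R2 from reach(h,h)
round 2: derive anc(i,a) via R2 from reach(i,a)
round 2: derive anc(i,b) via R2 from reach(i,b)
round 2: derive anc(i,c) via R2 from reach(i,c)
round 2: derive anc(i,d) via R2 from reach(i,d)
round 3: derive reach(a,e) via R1 from reach(a,d), link(d,e)
round 3: derive reach(b,b) via R1 from reach(b,i), link(i,b)
round 3: derive reach(b,e) via R1 from reach(b,i), link(i,e)
round 3: derive reach(c,c) via R1 from reach(c,h), link(h,c)
round 3: derive reach(c,e) via R1 from reach(c,d), link(d,e)
round 3: derive reach(h,a) via R1 from reach(h,c), link(c,a)
round 3: derive reach(h,i) via R1 from reach(h,c), link(c,i)
round 3: derive anc(a,a) via R2 from reach(a,a)
round 3: derive anc(a,d) via R2 from reach(a,d)
round 3: derive anc(a,h) via R2 from reach(a,h)
round 3: derive anc(a,i) via R2 from reach(a,i)
round 3: derive anc(b,h) via R2 from reach(b,h)
round 3: derive anc(b,i) via R2 from reach(b,i)
round 3: derive anc(c,d) via R2 from reach(c,d)
round 3: derive anc(c,h) via R2 from reach(c,h)
round 3: derive anc(c,i) via R2 from reach(c,i)
round 3: derive anc(h,c) via R2 from reach(h,c)
round 3: derive anc(i,e) via R2 from reach(i,e)
round 3: derive anc(i,h) via R2 from reach(i,h)
round 3: derive anc(i,i) via R2 from reach(i,i)
round 3: derive anc(b,b) via R3 from anc(b,a), reach(a,b)
round 3: derive anc(b,d) via R3 from anc(b,a), reach(a,d)
round 3: derive anc(c,a) via R3 from anc(c,b), reach(b,a)
round 3: derive anc(c,c) via R3 from anc(c,b), reach(b,c)
round 4: derive reach(b,d) via R1 from reach(b,b), link(b,d)
round 4: derive reach(c,a) via R1 from reach(c,c), link(c,a)
round 4: derive reach(h,b) via R1 from reach(h,i), link(i,b)
round 4: derive reach(h,e) via R1 from reach(h,i), link(i,e)
round 4: derive anc(a,e) via R2 from reach(a,e)
round 4: derive anc(b,e) via R2 from reach(b,e)
round 4: derive anc(c,e) via R2 from reach(c,e)
round 4: derive anc(h,a) via R2 from reach(h,a)
round 4: derive anc(h,i) via R2 from reach(h,i)
round 4: derive anc(h,b) via R3 from anc(h,c), reach(c,b)
round 4: derive anc(h,d) via R3 from anc(h,c), reach(c,d)
round 4: derive anc(h,e) via R3 from anc(h,c), reach(c,e)
round 5: derive reach(h,d) via R1 from reach(h,b), link(b,d)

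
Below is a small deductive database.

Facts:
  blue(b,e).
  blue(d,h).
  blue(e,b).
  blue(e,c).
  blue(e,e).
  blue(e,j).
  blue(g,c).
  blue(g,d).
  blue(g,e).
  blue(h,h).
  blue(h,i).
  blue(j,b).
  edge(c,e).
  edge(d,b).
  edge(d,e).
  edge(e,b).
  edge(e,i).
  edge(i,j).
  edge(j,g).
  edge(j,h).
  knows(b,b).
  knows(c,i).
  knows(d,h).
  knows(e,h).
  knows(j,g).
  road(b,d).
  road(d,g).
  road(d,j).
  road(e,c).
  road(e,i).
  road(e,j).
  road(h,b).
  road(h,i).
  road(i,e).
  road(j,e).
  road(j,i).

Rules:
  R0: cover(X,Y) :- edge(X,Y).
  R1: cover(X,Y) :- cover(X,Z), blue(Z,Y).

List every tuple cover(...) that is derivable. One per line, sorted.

round 1: derive cover(c,e) via R0 from edge(c,e)
round 1: derive cover(d,b) via R0 from edge(d,b)
round 1: derive cover(d,e) via R0 from edge(d,e)
round 1: derive cover(e,b) via R0 from edge(e,b)
round 1: derive cover(e,i) via R0 from edge(e,i)
round 1: derive cover(i,j) via R0 from edge(i,j)
round 1: derive cover(j,g) via R0 from edge(j,g)
round 1: derive cover(j,h) via R0 from edge(j,h)
round 2: derive cover(c,b) via R1 from cover(c,e), blue(e,b)
round 2: derive cover(c,c) via R1 from cover(c,e), blue(e,c)
round 2: derive cover(c,j) via R1 from cover(c,e), blue(e,j)
round 2: derive cover(d,c) via R1 from cover(d,e), blue(e,c)
round 2: derive cover(d,j) via R1 from cover(d,e), blue(e,j)
round 2: derive cover(e,e) via R1 from cover(e,b), blue(b,e)
round 2: derive cover(i,b) via R1 from cover(i,j), blue(j,b)
round 2: derive cover(j,c) via R1 from cover(j,g), blue(g,c)
round 2: derive cover(j,d) via R1 from cover(j,g), blue(g,d)
round 2: derive cover(j,e) via R1 from cover(j,g), blue(g,e)
round 2: derive cover(j,i) via R1 from cover(j,h), blue(h,i)
round 3: derive cover(e,c) via R1 from cover(e,e), blue(e,c)
round 3: derive cover(e,j) via R1 from cover(e,e), blue(e,j)
round 3: derive cover(i,e) via R1 from cover(i,b), blue(b,e)
round 3: derive cover(j,b) via R1 from cover(j,e), blue(e,b)
round 3: derive cover(j,j) via R1 from cover(j,e), blue(e,j)
round 4: derive cover(i,c) via R1 from cover(i,e), blue(e,c)

cover(c,b)
cover(c,c)
cover(c,e)
cover(c,j)
cover(d,b)
cover(d,c)
cover(d,e)
cover(d,j)
cover(e,b)
cover(e,c)
cover(e,e)
cover(e,i)
cover(e,j)
cover(i,b)
cover(i,c)
cover(i,e)
cover(i,j)
cover(j,b)
cover(j,c)
cover(j,d)
cover(j,e)
cover(j,g)
cover(j,h)
cover(j,i)
cover(j,j)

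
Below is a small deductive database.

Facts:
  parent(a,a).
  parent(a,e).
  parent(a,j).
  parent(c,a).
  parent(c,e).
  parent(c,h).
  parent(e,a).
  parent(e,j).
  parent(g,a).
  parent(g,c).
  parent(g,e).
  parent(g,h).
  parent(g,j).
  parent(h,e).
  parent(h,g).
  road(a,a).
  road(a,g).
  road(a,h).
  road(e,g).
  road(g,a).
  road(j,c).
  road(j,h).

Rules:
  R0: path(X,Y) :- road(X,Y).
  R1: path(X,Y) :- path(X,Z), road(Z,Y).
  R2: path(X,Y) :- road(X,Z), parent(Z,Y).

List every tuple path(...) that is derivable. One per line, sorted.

round 1: derive path(a,a) via R0 from road(a,a)
round 1: derive path(a,g) via R0 from road(a,g)
round 1: derive path(a,h) via R0 from road(a,h)
round 1: derive path(e,g) via R0 from road(e,g)
round 1: derive path(g,a) via R0 from road(g,a)
round 1: derive path(j,c) via R0 from road(j,c)
round 1: derive path(j,h) via R0 from road(j,h)
round 1: derive path(a,c) via R2 from road(a,g), parent(g,c)
round 1: derive path(a,e) via R2 from road(a,a), parent(a,e)
round 1: derive path(a,j) via R2 from road(a,a), parent(a,j)
round 1: derive path(e,a) via R2 from road(e,g), parent(g,a)
round 1: derive path(e,c) via R2 from road(e,g), parent(g,c)
round 1: derive path(e,e) via R2 from road(e,g), parent(g,e)
round 1: derive path(e,h) via R2 from road(e,g), parent(g,h)
round 1: derive path(e,j) via R2 from road(e,g), parent(g,j)
round 1: derive path(g,e) via R2 from road(g,a), parent(a,e)
round 1: derive path(g,j) via R2 from road(g,a), parent(a,j)
round 1: derive path(j,a) via R2 from road(j,c), parent(c,a)
round 1: derive path(j,e) via R2 from road(j,c), parent(c,e)
round 1: derive path(j,g) via R2 from road(j,h), parent(h,g)
round 2: derive path(g,c) via R1 from path(g,j), road(j,c)
round 2: derive path(g,g) via R1 from path(g,a), road(a,g)
round 2: derive path(g,h) via R1 from path(g,a), road(a,h)

path(a,a)
path(a,c)
path(a,e)
path(a,g)
path(a,h)
path(a,j)
path(e,a)
path(e,c)
path(e,e)
path(e,g)
path(e,h)
path(e,j)
path(g,a)
path(g,c)
path(g,e)
path(g,g)
path(g,h)
path(g,j)
path(j,a)
path(j,c)
path(j,e)
path(j,g)
path(j,h)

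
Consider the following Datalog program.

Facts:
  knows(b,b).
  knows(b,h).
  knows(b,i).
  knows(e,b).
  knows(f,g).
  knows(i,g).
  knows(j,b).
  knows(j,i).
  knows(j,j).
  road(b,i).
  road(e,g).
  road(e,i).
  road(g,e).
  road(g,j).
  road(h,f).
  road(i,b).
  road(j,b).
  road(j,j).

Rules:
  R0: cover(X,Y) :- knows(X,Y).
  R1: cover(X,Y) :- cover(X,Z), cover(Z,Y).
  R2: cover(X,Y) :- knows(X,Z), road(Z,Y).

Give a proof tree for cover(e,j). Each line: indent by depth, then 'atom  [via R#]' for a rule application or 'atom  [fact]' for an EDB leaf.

cover(e,j)  [via R1]
  cover(e,i)  [via R2]
    knows(e,b)  [fact]
    road(b,i)  [fact]
  cover(i,j)  [via R2]
    knows(i,g)  [fact]
    road(g,j)  [fact]

round 1: derive cover(b,b) via R0 from knows(b,b)
round 1: derive cover(b,h) via R0 from knows(b,h)
round 1: derive cover(b,i) via R0 from knows(b,i)
round 1: derive cover(e,b) via R0 from knows(e,b)
round 1: derive cover(f,g) via R0 from knows(f,g)
round 1: derive cover(i,g) via R0 from knows(i,g)
round 1: derive cover(j,b) via R0 from knows(j,b)
round 1: derive cover(j,i) via R0 from knows(j,i)
round 1: derive cover(j,j) via R0 from knows(j,j)
round 1: derive cover(b,f) via R2 from knows(b,h), road(h,f)
round 1: derive cover(e,i) via R2 from knows(e,b), road(b,i)
round 1: derive cover(f,e) via R2 from knows(f,g), road(g,e)
round 1: derive cover(f,j) via R2 from knows(f,g), road(g,j)
round 1: derive cover(i,e) via R2 from knows(i,g), road(g,e)
round 1: derive cover(i,j) via R2 from knows(i,g), road(g,j)
round 2: derive cover(b,e) via R1 from cover(b,f), cover(f,e)
round 2: derive cover(b,g) via R1 from cover(b,f), cover(f,g)
round 2: derive cover(b,j) via R1 from cover(b,f), cover(f,j)
round 2: derive cover(e,e) via R1 from cover(e,i), cover(i,e)
round 2: derive cover(e,f) via R1 from cover(e,b), cover(b,f)
round 2: derive cover(e,g) via R1 from cover(e,i), cover(i,g)
round 2: derive cover(e,h) via R1 from cover(e,b), cover(b,h)
round 2: derive cover(e,j) via R1 from cover(e,i), cover(i,j)
round 2: derive cover(f,b) via R1 from cover(f,e), cover(e,b)
round 2: derive cover(f,i) via R1 from cover(f,e), cover(e,i)
round 2: derive cover(i,b) via R1 from cover(i,e), cover(e,b)
round 2: derive cover(i,i) via R1 from cover(i,e), cover(e,i)
round 2: derive cover(j,e) via R1 from cover(j,i), cover(i,e)
round 2: derive cover(j,f) via R1 from cover(j,b), cover(b,f)
round 2: derive cover(j,g) via R1 from cover(j,i), cover(i,g)
round 2: derive cover(j,h) via R1 from cover(j,b), cover(b,h)
round 3: derive cover(f,f) via R1 from cover(f,b), cover(b,f)
round 3: derive cover(f,h) via R1 from cover(f,b), cover(b,h)
round 3: derive cover(i,f) via R1 from cover(i,b), cover(b,f)
round 3: derive cover(i,h) via R1 from cover(i,b), cover(b,h)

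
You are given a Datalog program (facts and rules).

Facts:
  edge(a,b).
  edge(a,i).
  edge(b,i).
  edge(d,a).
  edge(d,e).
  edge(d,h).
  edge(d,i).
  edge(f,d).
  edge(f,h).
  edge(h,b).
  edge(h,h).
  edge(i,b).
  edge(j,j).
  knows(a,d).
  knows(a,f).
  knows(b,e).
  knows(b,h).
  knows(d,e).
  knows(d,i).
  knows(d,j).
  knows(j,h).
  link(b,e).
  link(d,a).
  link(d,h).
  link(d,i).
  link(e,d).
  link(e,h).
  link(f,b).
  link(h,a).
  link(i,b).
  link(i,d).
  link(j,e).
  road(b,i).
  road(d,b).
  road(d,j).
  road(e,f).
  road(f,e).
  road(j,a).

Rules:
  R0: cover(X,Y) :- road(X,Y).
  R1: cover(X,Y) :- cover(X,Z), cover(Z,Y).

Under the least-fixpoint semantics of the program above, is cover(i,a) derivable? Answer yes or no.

no

round 1: derive cover(b,i) via R0 from road(b,i)
round 1: derive cover(d,b) via R0 from road(d,b)
round 1: derive cover(d,j) via R0 from road(d,j)
round 1: derive cover(e,f) via R0 from road(e,f)
round 1: derive cover(f,e) via R0 from road(f,e)
round 1: derive cover(j,a) via R0 from road(j,a)
round 2: derive cover(d,a) via R1 from cover(d,j), cover(j,a)
round 2: derive cover(d,i) via R1 from cover(d,b), cover(b,i)
round 2: derive cover(e,e) via R1 from cover(e,f), cover(f,e)
round 2: derive cover(f,f) via R1 from cover(f,e), cover(e,f)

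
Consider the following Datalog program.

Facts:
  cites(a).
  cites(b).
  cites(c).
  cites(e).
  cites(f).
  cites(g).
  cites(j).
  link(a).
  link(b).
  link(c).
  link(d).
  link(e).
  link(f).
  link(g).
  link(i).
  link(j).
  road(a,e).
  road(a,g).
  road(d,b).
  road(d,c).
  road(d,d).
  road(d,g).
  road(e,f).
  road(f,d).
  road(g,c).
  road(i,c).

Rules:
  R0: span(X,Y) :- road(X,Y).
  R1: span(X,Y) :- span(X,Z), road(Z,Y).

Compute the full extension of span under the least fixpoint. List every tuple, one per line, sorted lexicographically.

round 1: derive span(a,e) via R0 from road(a,e)
round 1: derive span(a,g) via R0 from road(a,g)
round 1: derive span(d,b) via R0 from road(d,b)
round 1: derive span(d,c) via R0 from road(d,c)
round 1: derive span(d,d) via R0 from road(d,d)
round 1: derive span(d,g) via R0 from road(d,g)
round 1: derive span(e,f) via R0 from road(e,f)
round 1: derive span(f,d) via R0 from road(f,d)
round 1: derive span(g,c) via R0 from road(g,c)
round 1: derive span(i,c) via R0 from road(i,c)
round 2: derive span(a,c) via R1 from span(a,g), road(g,c)
round 2: derive span(a,f) via R1 from span(a,e), road(e,f)
round 2: derive span(e,d) via R1 from span(e,f), road(f,d)
round 2: derive span(f,b) via R1 from span(f,d), road(d,b)
round 2: derive span(f,c) via R1 from span(f,d), road(d,c)
round 2: derive span(f,g) via R1 from span(f,d), road(d,g)
round 3: derive span(a,d) via R1 from span(a,f), road(f,d)
round 3: derive span(e,b) via R1 from span(e,d), road(d,b)
round 3: derive span(e,c) via R1 from span(e,d), road(d,c)
round 3: derive span(e,g) via R1 from span(e,d), road(d,g)
round 4: derive span(a,b) via R1 from span(a,d), road(d,b)

span(a,b)
span(a,c)
span(a,d)
span(a,e)
span(a,f)
span(a,g)
span(d,b)
span(d,c)
span(d,d)
span(d,g)
span(e,b)
span(e,c)
span(e,d)
span(e,f)
span(e,g)
span(f,b)
span(f,c)
span(f,d)
span(f,g)
span(g,c)
span(i,c)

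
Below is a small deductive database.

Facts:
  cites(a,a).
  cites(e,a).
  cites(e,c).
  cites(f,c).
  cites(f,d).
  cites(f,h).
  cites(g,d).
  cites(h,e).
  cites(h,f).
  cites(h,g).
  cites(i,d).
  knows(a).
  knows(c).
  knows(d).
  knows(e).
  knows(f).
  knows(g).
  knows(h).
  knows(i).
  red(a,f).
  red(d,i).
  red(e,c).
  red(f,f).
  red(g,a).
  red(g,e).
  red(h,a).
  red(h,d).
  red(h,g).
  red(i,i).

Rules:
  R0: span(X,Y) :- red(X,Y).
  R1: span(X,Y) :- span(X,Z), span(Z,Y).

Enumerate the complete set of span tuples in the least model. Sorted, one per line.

round 1: derive span(a,f) via R0 from red(a,f)
round 1: derive span(d,i) via R0 from red(d,i)
round 1: derive span(e,c) via R0 from red(e,c)
round 1: derive span(f,f) via R0 from red(f,f)
round 1: derive span(g,a) via R0 from red(g,a)
round 1: derive span(g,e) via R0 from red(g,e)
round 1: derive span(h,a) via R0 from red(h,a)
round 1: derive span(h,d) via R0 from red(h,d)
round 1: derive span(h,g) via R0 from red(h,g)
round 1: derive span(i,i) via R0 from red(i,i)
round 2: derive span(g,c) via R1 from span(g,e), span(e,c)
round 2: derive span(g,f) via R1 from span(g,a), span(a,f)
round 2: derive span(h,e) via R1 from span(h,g), span(g,e)
round 2: derive span(h,f) via R1 from span(h,a), span(a,f)
round 2: derive span(h,i) via R1 from span(h,d), span(d,i)
round 3: derive span(h,c) via R1 from span(h,e), span(e,c)

span(a,f)
span(d,i)
span(e,c)
span(f,f)
span(g,a)
span(g,c)
span(g,e)
span(g,f)
span(h,a)
span(h,c)
span(h,d)
span(h,e)
span(h,f)
span(h,g)
span(h,i)
span(i,i)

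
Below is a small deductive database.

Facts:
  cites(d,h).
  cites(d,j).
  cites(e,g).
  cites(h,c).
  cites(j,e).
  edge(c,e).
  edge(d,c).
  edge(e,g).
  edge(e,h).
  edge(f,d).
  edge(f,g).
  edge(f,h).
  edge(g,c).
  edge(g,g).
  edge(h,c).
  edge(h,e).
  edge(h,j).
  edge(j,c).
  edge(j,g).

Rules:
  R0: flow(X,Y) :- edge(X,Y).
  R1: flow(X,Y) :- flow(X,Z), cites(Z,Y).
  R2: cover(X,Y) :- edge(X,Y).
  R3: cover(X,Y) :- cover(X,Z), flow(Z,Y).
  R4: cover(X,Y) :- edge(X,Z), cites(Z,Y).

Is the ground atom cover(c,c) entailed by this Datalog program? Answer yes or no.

yes

round 1: derive flow(c,e) via R0 from edge(c,e)
round 1: derive flow(d,c) via R0 from edge(d,c)
round 1: derive flow(e,g) via R0 from edge(e,g)
round 1: derive flow(e,h) via R0 from edge(e,h)
round 1: derive flow(f,d) via R0 from edge(f,d)
round 1: derive flow(f,g) via R0 from edge(f,g)
round 1: derive flow(f,h) via R0 from edge(f,h)
round 1: derive flow(g,c) via R0 from edge(g,c)
round 1: derive flow(g,g) via R0 from edge(g,g)
round 1: derive flow(h,c) via R0 from edge(h,c)
round 1: derive flow(h,e) via R0 from edge(h,e)
round 1: derive flow(h,j) via R0 from edge(h,j)
round 1: derive flow(j,c) via R0 from edge(j,c)
round 1: derive flow(j,g) via R0 from edge(j,g)
round 1: derive cover(c,e) via R2 from edge(c,e)
round 1: derive cover(d,c) via R2 from edge(d,c)
round 1: derive cover(e,g) via R2 from edge(e,g)
round 1: derive cover(e,h) via R2 from edge(e,h)
round 1: derive cover(f,d) via R2 from edge(f,d)
round 1: derive cover(f,g) via R2 from edge(f,g)
round 1: derive cover(f,h) via R2 from edge(f,h)
round 1: derive cover(g,c) via R2 from edge(g,c)
round 1: derive cover(g,g) via R2 from edge(g,g)
round 1: derive cover(h,c) via R2 from edge(h,c)
round 1: derive cover(h,e) via R2 from edge(h,e)
round 1: derive cover(h,j) via R2 from edge(h,j)
round 1: derive cover(j,c) via R2 from edge(j,c)
round 1: derive cover(j,g) via R2 from edge(j,g)
round 1: derive cover(c,g) via R4 from edge(c,e), cites(e,g)
round 1: derive cover(e,c) via R4 from edge(e,h), cites(h,c)
round 1: derive cover(f,c) via R4 from edge(f,h), cites(h,c)
round 1: derive cover(f,j) via R4 from edge(f,d), cites(d,j)
round 1: derive cover(h,g) via R4 from edge(h,e), cites(e,g)
round 2: derive flow(c,g) via R1 from flow(c,e), cites(e,g)
round 2: derive flow(e,c) via R1 from flow(e,h), cites(h,c)
round 2: derive flow(f,c) via R1 from flow(f,h), cites(h,c)
round 2: derive flow(f,j) via R1 from flow(f,d), cites(d,j)
round 2: derive flow(h,g) via R1 from flow(h,e), cites(e,g)
round 2: derive cover(c,c) via R3 from cover(c,g), flow(g,c)
round 2: derive cover(c,h) via R3 from cover(c,e), flow(e,h)
round 2: derive cover(d,e) via R3 from cover(d,c), flow(c,e)
round 2: derive cover(e,e) via R3 from cover(e,c), flow(c,e)
round 2: derive cover(e,j) via R3 from cover(e,h), flow(h,j)
round 2: derive cover(f,e) via R3 from cover(f,c), flow(c,e)
round 2: derive cover(g,e) via R3 from cover(g,c), flow(c,e)
round 2: derive cover(h,h) via R3 from cover(h,e), flow(e,h)
round 2: derive cover(j,e) via R3 from cover(j,c), flow(c,e)
round 3: derive flow(f,e) via R1 from flow(f,j), cites(j,e)
round 3: derive cover(c,j) via R3 from cover(c,h), flow(h,j)
round 3: derive cover(d,g) via R3 from cover(d,c), flow(c,g)
round 3: derive cover(d,h) via R3 from cover(d,e), flow(e,h)
round 3: derive cover(g,h) via R3 from cover(g,e), flow(e,h)
round 3: derive cover(j,h) via R3 from cover(j,e), flow(e,h)
round 4: derive cover(d,j) via R3 from cover(d,h), flow(h,j)
round 4: derive cover(g,j) via R3 from cover(g,h), flow(h,j)
round 4: derive cover(j,j) via R3 from cover(j,h), flow(h,j)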